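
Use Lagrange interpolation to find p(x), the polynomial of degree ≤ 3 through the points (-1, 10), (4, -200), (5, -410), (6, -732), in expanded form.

L_0(x) = (x - 4)(x - 5)(x - 6) / [-210] = -(1/210)x^3 + (1/14)x^2 - (37/105)x + 4/7
L_1(x) = (x + 1)(x - 5)(x - 6) / [10] = (1/10)x^3 - x^2 + (19/10)x + 3
L_2(x) = (x + 1)(x - 4)(x - 6) / [-6] = -(1/6)x^3 + (3/2)x^2 - (7/3)x - 4
L_3(x) = (x + 1)(x - 4)(x - 5) / [14] = (1/14)x^3 - (4/7)x^2 + (11/14)x + 10/7
p(x) = 10·L_0 + (-200)·L_1 + (-410)·L_2 + (-732)·L_3
  10·L_0(x) = -(1/21)x^3 + (5/7)x^2 - (74/21)x + 40/7
  (-200)·L_1(x) = -20x^3 + 200x^2 - 380x - 600
  (-410)·L_2(x) = (205/3)x^3 - 615x^2 + (2870/3)x + 1640
  (-732)·L_3(x) = -(366/7)x^3 + (2928/7)x^2 - (4026/7)x - 7320/7
Adding term by term: -4x^3 + 4x^2 - 2x

p(x) = -4x^3 + 4x^2 - 2x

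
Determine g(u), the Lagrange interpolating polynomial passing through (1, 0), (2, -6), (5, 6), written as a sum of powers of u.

g(u) = (5/2)u^2 - (27/2)u + 11

L_0(u) = (u - 2)(u - 5) / [4] = (1/4)u^2 - (7/4)u + 5/2
L_1(u) = (u - 1)(u - 5) / [-3] = -(1/3)u^2 + 2u - 5/3
L_2(u) = (u - 1)(u - 2) / [12] = (1/12)u^2 - (1/4)u + 1/6
g(u) = 0·L_0 + (-6)·L_1 + 6·L_2
  0·L_0(u) = 0
  (-6)·L_1(u) = 2u^2 - 12u + 10
  6·L_2(u) = (1/2)u^2 - (3/2)u + 1
Adding term by term: (5/2)u^2 - (27/2)u + 11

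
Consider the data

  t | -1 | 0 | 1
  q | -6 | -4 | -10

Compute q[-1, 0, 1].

-4

q[-1,0] = (-4 - (-6)) / (0 - (-1)) = 2
q[0,1] = (-10 - (-4)) / (1 - 0) = -6
q[-1,0,1] = (-6 - 2) / (1 - (-1)) = -4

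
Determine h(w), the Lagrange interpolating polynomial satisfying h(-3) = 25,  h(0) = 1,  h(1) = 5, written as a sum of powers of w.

h(w) = 3w^2 + w + 1

Build the Lagrange basis polynomials:
L_0(w) = w(w - 1) / [12] = (1/12)w^2 - (1/12)w
L_1(w) = (w + 3)(w - 1) / [-3] = -(1/3)w^2 - (2/3)w + 1
L_2(w) = (w + 3)w / [4] = (1/4)w^2 + (3/4)w
h(w) = 25·L_0 + 1·L_1 + 5·L_2
  25·L_0(w) = (25/12)w^2 - (25/12)w
  1·L_1(w) = -(1/3)w^2 - (2/3)w + 1
  5·L_2(w) = (5/4)w^2 + (15/4)w
Adding term by term: 3w^2 + w + 1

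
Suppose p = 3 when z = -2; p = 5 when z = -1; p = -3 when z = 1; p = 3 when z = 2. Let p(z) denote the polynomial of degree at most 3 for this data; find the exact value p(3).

79/3

Using Newton's divided-difference form:
p[-2,-1] = (5 - 3) / (-1 - (-2)) = 2
p[-1,1] = (-3 - 5) / (1 - (-1)) = -4
p[1,2] = (3 - (-3)) / (2 - 1) = 6
p[-2,-1,1] = (-4 - 2) / (1 - (-2)) = -2
p[-1,1,2] = (6 - (-4)) / (2 - (-1)) = 10/3
p[-2,-1,1,2] = (10/3 - (-2)) / (2 - (-2)) = 4/3
p(3) = 3 + 2·(5) + (-2)·(5)·(4) + (4/3)·(5)·(4)·(2) = 79/3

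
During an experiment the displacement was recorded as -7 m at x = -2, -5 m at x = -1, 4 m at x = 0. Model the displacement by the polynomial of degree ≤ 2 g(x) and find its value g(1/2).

L_0(1/2) = (3/2)·(1/2)/[(-1)·(-2)] = 3/8
L_1(1/2) = (5/2)·(1/2)/[(1)·(-1)] = -5/4
L_2(1/2) = (5/2)·(3/2)/[(2)·(1)] = 15/8
Sum: (-7)·(3/8) + (-5)·(-5/4) + 4·(15/8) = 89/8

89/8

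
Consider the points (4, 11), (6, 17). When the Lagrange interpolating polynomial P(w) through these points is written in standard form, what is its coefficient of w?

3

The leading coefficient equals the top divided difference P[4,6].
P[4,6] = (17 - 11) / (6 - 4) = 3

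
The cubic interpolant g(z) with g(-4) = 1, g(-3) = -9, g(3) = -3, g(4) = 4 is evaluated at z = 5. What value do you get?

79/7

Evaluate each Lagrange basis at z = 5:
L_0(5) = (8)·(2)·(1)/[(-1)·(-7)·(-8)] = -2/7
L_1(5) = (9)·(2)·(1)/[(1)·(-6)·(-7)] = 3/7
L_2(5) = (9)·(8)·(1)/[(7)·(6)·(-1)] = -12/7
L_3(5) = (9)·(8)·(2)/[(8)·(7)·(1)] = 18/7
Sum: 1·(-2/7) + (-9)·(3/7) + (-3)·(-12/7) + 4·(18/7) = 79/7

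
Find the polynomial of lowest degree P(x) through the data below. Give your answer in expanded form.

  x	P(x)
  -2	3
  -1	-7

P(x) = -10x - 17

Build the Lagrange basis polynomials:
L_0(x) = (x + 1) / [-1] = -x - 1
L_1(x) = (x + 2) / [1] = x + 2
P(x) = 3·L_0 + (-7)·L_1
  3·L_0(x) = -3x - 3
  (-7)·L_1(x) = -7x - 14
Adding term by term: -10x - 17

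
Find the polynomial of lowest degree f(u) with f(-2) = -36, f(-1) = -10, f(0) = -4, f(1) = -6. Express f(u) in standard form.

Build the Lagrange basis polynomials:
L_0(u) = (u + 1)u(u - 1) / [-6] = -(1/6)u^3 + (1/6)u
L_1(u) = (u + 2)u(u - 1) / [2] = (1/2)u^3 + (1/2)u^2 - u
L_2(u) = (u + 2)(u + 1)(u - 1) / [-2] = -(1/2)u^3 - u^2 + (1/2)u + 1
L_3(u) = (u + 2)(u + 1)u / [6] = (1/6)u^3 + (1/2)u^2 + (1/3)u
f(u) = (-36)·L_0 + (-10)·L_1 + (-4)·L_2 + (-6)·L_3
  (-36)·L_0(u) = 6u^3 - 6u
  (-10)·L_1(u) = -5u^3 - 5u^2 + 10u
  (-4)·L_2(u) = 2u^3 + 4u^2 - 2u - 4
  (-6)·L_3(u) = -u^3 - 3u^2 - 2u
Adding term by term: 2u^3 - 4u^2 - 4

f(u) = 2u^3 - 4u^2 - 4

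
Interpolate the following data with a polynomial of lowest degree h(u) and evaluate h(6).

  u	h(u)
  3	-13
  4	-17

L_0(6) = (2)/[(-1)] = -2
L_1(6) = (3)/[(1)] = 3
Sum: (-13)·(-2) + (-17)·(3) = -25

-25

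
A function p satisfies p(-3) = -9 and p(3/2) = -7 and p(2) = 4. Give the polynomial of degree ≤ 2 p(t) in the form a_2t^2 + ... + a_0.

p(t) = (194/45)t^2 + (311/45)t - 406/15

Build the Lagrange basis polynomials:
L_0(t) = (t - 3/2)(t - 2) / [45/2] = (2/45)t^2 - (7/45)t + 2/15
L_1(t) = (t + 3)(t - 2) / [-9/4] = -(4/9)t^2 - (4/9)t + 8/3
L_2(t) = (t + 3)(t - 3/2) / [5/2] = (2/5)t^2 + (3/5)t - 9/5
p(t) = (-9)·L_0 + (-7)·L_1 + 4·L_2
  (-9)·L_0(t) = -(2/5)t^2 + (7/5)t - 6/5
  (-7)·L_1(t) = (28/9)t^2 + (28/9)t - 56/3
  4·L_2(t) = (8/5)t^2 + (12/5)t - 36/5
Adding term by term: (194/45)t^2 + (311/45)t - 406/15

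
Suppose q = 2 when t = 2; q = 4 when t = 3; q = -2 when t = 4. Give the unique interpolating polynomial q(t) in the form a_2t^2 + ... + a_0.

L_0(t) = (t - 3)(t - 4) / [2] = (1/2)t^2 - (7/2)t + 6
L_1(t) = (t - 2)(t - 4) / [-1] = -t^2 + 6t - 8
L_2(t) = (t - 2)(t - 3) / [2] = (1/2)t^2 - (5/2)t + 3
q(t) = 2·L_0 + 4·L_1 + (-2)·L_2
  2·L_0(t) = t^2 - 7t + 12
  4·L_1(t) = -4t^2 + 24t - 32
  (-2)·L_2(t) = -t^2 + 5t - 6
Adding term by term: -4t^2 + 22t - 26

q(t) = -4t^2 + 22t - 26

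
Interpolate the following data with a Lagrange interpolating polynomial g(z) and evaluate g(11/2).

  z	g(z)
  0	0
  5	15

33/2

Evaluate each Lagrange basis at z = 11/2:
L_0(11/2) = (1/2)/[(-5)] = -1/10
L_1(11/2) = (11/2)/[(5)] = 11/10
Sum: 0 + 15·(11/10) = 33/2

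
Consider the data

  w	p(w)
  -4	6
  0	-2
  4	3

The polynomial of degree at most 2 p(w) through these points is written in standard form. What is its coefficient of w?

Build the Lagrange basis polynomials:
L_0(w) = w(w - 4) / [32] = (1/32)w^2 - (1/8)w
L_1(w) = (w + 4)(w - 4) / [-16] = -(1/16)w^2 + 1
L_2(w) = (w + 4)w / [32] = (1/32)w^2 + (1/8)w
p(w) = 6·L_0 + (-2)·L_1 + 3·L_2
Only the coefficient of w is needed; take it from each L_i and combine:
6·(-1/8) + (-2)·(0) + 3·(1/8) = -3/8

-3/8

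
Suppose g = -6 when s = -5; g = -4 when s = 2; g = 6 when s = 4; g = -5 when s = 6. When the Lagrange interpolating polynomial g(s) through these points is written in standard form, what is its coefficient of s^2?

L_0(s) = (s - 2)(s - 4)(s - 6) / [-693] = -(1/693)s^3 + (4/231)s^2 - (4/63)s + 16/231
L_1(s) = (s + 5)(s - 4)(s - 6) / [56] = (1/56)s^3 - (5/56)s^2 - (13/28)s + 15/7
L_2(s) = (s + 5)(s - 2)(s - 6) / [-36] = -(1/36)s^3 + (1/12)s^2 + (7/9)s - 5/3
L_3(s) = (s + 5)(s - 2)(s - 4) / [88] = (1/88)s^3 - (1/88)s^2 - (1/4)s + 5/11
g(s) = (-6)·L_0 + (-4)·L_1 + 6·L_2 + (-5)·L_3
Only the coefficient of s^2 is needed; take it from each L_i and combine:
(-6)·(4/231) + (-4)·(-5/56) + 6·(1/12) + (-5)·(-1/88) = 499/616

499/616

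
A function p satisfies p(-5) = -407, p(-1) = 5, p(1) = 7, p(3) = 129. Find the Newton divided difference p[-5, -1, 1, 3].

4

p[-5,-1] = (5 - (-407)) / (-1 - (-5)) = 103
p[-1,1] = (7 - 5) / (1 - (-1)) = 1
p[1,3] = (129 - 7) / (3 - 1) = 61
p[-5,-1,1] = (1 - 103) / (1 - (-5)) = -17
p[-1,1,3] = (61 - 1) / (3 - (-1)) = 15
p[-5,-1,1,3] = (15 - (-17)) / (3 - (-5)) = 4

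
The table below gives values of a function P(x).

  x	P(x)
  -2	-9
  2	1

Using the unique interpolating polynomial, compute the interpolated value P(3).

Evaluate each Lagrange basis at x = 3:
L_0(3) = (1)/[(-4)] = -1/4
L_1(3) = (5)/[(4)] = 5/4
Sum: (-9)·(-1/4) + 1·(5/4) = 7/2

7/2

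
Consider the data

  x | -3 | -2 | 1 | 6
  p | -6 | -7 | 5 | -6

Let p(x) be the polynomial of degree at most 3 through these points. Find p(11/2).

L_0(11/2) = (15/2)·(9/2)·(-1/2)/[(-1)·(-4)·(-9)] = 15/32
L_1(11/2) = (17/2)·(9/2)·(-1/2)/[(1)·(-3)·(-8)] = -51/64
L_2(11/2) = (17/2)·(15/2)·(-1/2)/[(4)·(3)·(-5)] = 17/32
L_3(11/2) = (17/2)·(15/2)·(9/2)/[(9)·(8)·(5)] = 51/64
Sum: (-6)·(15/32) + (-7)·(-51/64) + 5·(17/32) + (-6)·(51/64) = 41/64

41/64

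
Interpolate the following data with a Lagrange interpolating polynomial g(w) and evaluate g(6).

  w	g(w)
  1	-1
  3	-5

Evaluate each Lagrange basis at w = 6:
L_0(6) = (3)/[(-2)] = -3/2
L_1(6) = (5)/[(2)] = 5/2
Sum: (-1)·(-3/2) + (-5)·(5/2) = -11

-11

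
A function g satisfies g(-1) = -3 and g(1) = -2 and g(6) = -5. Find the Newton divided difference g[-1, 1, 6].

g[-1,1] = (-2 - (-3)) / (1 - (-1)) = 1/2
g[1,6] = (-5 - (-2)) / (6 - 1) = -3/5
g[-1,1,6] = (-3/5 - 1/2) / (6 - (-1)) = -11/70

-11/70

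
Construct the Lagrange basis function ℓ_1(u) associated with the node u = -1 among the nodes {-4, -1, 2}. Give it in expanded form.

ℓ_1(u) = (u + 4)(u - 2) / [(3)·(-3)]
       = (u^2 + 2u - 8) / (-9)

ℓ_1(u) = -(1/9)u^2 - (2/9)u + 8/9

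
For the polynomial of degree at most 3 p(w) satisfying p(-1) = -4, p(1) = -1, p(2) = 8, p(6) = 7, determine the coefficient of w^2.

Build the Lagrange basis polynomials:
L_0(w) = (w - 1)(w - 2)(w - 6) / [-42] = -(1/42)w^3 + (3/14)w^2 - (10/21)w + 2/7
L_1(w) = (w + 1)(w - 2)(w - 6) / [10] = (1/10)w^3 - (7/10)w^2 + (2/5)w + 6/5
L_2(w) = (w + 1)(w - 1)(w - 6) / [-12] = -(1/12)w^3 + (1/2)w^2 + (1/12)w - 1/2
L_3(w) = (w + 1)(w - 1)(w - 2) / [140] = (1/140)w^3 - (1/70)w^2 - (1/140)w + 1/70
p(w) = (-4)·L_0 + (-1)·L_1 + 8·L_2 + 7·L_3
Only the coefficient of w^2 is needed; take it from each L_i and combine:
(-4)·(3/14) + (-1)·(-7/10) + 8·(1/2) + 7·(-1/70) = 131/35

131/35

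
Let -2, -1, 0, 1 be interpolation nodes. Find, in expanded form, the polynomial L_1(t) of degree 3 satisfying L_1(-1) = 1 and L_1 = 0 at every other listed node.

L_1(t) = (1/2)t^3 + (1/2)t^2 - t

L_1(t) = (t + 2)t(t - 1) / [(1)·(-1)·(-2)]
       = (t^3 + t^2 - 2t) / (2)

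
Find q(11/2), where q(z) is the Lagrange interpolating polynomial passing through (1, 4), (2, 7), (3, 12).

133/4

Evaluate each Lagrange basis at z = 11/2:
L_0(11/2) = (7/2)·(5/2)/[(-1)·(-2)] = 35/8
L_1(11/2) = (9/2)·(5/2)/[(1)·(-1)] = -45/4
L_2(11/2) = (9/2)·(7/2)/[(2)·(1)] = 63/8
Sum: 4·(35/8) + 7·(-45/4) + 12·(63/8) = 133/4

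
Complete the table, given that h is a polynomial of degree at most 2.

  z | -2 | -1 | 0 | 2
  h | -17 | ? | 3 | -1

The 3 known values determine h uniquely (degree ≤ 2).
L_0(-1) = (-1)·(-3)/[(-2)·(-4)] = 3/8
L_1(-1) = (1)·(-3)/[(2)·(-2)] = 3/4
L_2(-1) = (1)·(-1)/[(4)·(2)] = -1/8
Sum: (-17)·(3/8) + 3·(3/4) + (-1)·(-1/8) = -4

-4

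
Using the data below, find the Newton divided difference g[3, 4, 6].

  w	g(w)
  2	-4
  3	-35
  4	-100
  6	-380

g[3,4] = (-100 - (-35)) / (4 - 3) = -65
g[4,6] = (-380 - (-100)) / (6 - 4) = -140
g[3,4,6] = (-140 - (-65)) / (6 - 3) = -25

-25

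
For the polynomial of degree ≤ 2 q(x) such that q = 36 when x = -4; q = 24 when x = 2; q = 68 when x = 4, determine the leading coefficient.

The leading coefficient equals the top divided difference q[-4,2,4].
q[-4,2] = (24 - 36) / (2 - (-4)) = -2
q[2,4] = (68 - 24) / (4 - 2) = 22
q[-4,2,4] = (22 - (-2)) / (4 - (-4)) = 3

3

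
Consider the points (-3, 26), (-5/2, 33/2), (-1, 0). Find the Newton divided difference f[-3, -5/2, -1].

4

f[-3,-5/2] = (33/2 - 26) / (-5/2 - (-3)) = -19
f[-5/2,-1] = (0 - 33/2) / (-1 - (-5/2)) = -11
f[-3,-5/2,-1] = (-11 - (-19)) / (-1 - (-3)) = 4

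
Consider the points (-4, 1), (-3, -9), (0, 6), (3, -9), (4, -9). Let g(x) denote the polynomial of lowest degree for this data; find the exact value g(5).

67/7

L_0(5) = (8)·(5)·(2)·(1)/[(-1)·(-4)·(-7)·(-8)] = 5/14
L_1(5) = (9)·(5)·(2)·(1)/[(1)·(-3)·(-6)·(-7)] = -5/7
L_2(5) = (9)·(8)·(2)·(1)/[(4)·(3)·(-3)·(-4)] = 1
L_3(5) = (9)·(8)·(5)·(1)/[(7)·(6)·(3)·(-1)] = -20/7
L_4(5) = (9)·(8)·(5)·(2)/[(8)·(7)·(4)·(1)] = 45/14
Sum: 1·(5/14) + (-9)·(-5/7) + 6·(1) + (-9)·(-20/7) + (-9)·(45/14) = 67/7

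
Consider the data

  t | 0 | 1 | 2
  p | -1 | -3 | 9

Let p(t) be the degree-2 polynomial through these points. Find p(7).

Using Newton's divided-difference form:
p[0,1] = (-3 - (-1)) / (1 - 0) = -2
p[1,2] = (9 - (-3)) / (2 - 1) = 12
p[0,1,2] = (12 - (-2)) / (2 - 0) = 7
p(7) = -1 + (-2)·(7) + 7·(7)·(6) = 279

279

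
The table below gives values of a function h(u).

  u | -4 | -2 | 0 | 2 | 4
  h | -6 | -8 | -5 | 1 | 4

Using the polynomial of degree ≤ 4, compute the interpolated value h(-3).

-243/32

Evaluate each Lagrange basis at u = -3:
L_0(-3) = (-1)·(-3)·(-5)·(-7)/[(-2)·(-4)·(-6)·(-8)] = 35/128
L_1(-3) = (1)·(-3)·(-5)·(-7)/[(2)·(-2)·(-4)·(-6)] = 35/32
L_2(-3) = (1)·(-1)·(-5)·(-7)/[(4)·(2)·(-2)·(-4)] = -35/64
L_3(-3) = (1)·(-1)·(-3)·(-7)/[(6)·(4)·(2)·(-2)] = 7/32
L_4(-3) = (1)·(-1)·(-3)·(-5)/[(8)·(6)·(4)·(2)] = -5/128
Sum: (-6)·(35/128) + (-8)·(35/32) + (-5)·(-35/64) + 1·(7/32) + 4·(-5/128) = -243/32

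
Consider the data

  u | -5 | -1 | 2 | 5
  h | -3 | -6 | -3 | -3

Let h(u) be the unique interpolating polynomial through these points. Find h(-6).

2/3

L_0(-6) = (-5)·(-8)·(-11)/[(-4)·(-7)·(-10)] = 11/7
L_1(-6) = (-1)·(-8)·(-11)/[(4)·(-3)·(-6)] = -11/9
L_2(-6) = (-1)·(-5)·(-11)/[(7)·(3)·(-3)] = 55/63
L_3(-6) = (-1)·(-5)·(-8)/[(10)·(6)·(3)] = -2/9
Sum: (-3)·(11/7) + (-6)·(-11/9) + (-3)·(55/63) + (-3)·(-2/9) = 2/3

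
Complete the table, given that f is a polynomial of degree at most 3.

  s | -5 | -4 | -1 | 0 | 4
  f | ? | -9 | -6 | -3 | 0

The 4 known values determine f uniquely (degree ≤ 3).
Evaluate each Lagrange basis at s = -5:
L_0(-5) = (-4)·(-5)·(-9)/[(-3)·(-4)·(-8)] = 15/8
L_1(-5) = (-1)·(-5)·(-9)/[(3)·(-1)·(-5)] = -3
L_2(-5) = (-1)·(-4)·(-9)/[(4)·(1)·(-4)] = 9/4
L_3(-5) = (-1)·(-4)·(-5)/[(8)·(5)·(4)] = -1/8
Sum: (-9)·(15/8) + (-6)·(-3) + (-3)·(9/4) + 0 = -45/8

-45/8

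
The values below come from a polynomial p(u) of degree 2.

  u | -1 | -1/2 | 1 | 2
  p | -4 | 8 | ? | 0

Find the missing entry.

The 3 known values determine p uniquely (degree ≤ 2).
Evaluate each Lagrange basis at u = 1:
L_0(1) = (3/2)·(-1)/[(-1/2)·(-3)] = -1
L_1(1) = (2)·(-1)/[(1/2)·(-5/2)] = 8/5
L_2(1) = (2)·(3/2)/[(3)·(5/2)] = 2/5
Sum: (-4)·(-1) + 8·(8/5) + 0 = 84/5

84/5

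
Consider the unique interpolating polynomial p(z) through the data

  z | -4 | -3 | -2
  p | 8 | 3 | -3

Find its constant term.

L_0(z) = (z + 3)(z + 2) / [2] = (1/2)z^2 + (5/2)z + 3
L_1(z) = (z + 4)(z + 2) / [-1] = -z^2 - 6z - 8
L_2(z) = (z + 4)(z + 3) / [2] = (1/2)z^2 + (7/2)z + 6
p(z) = 8·L_0 + 3·L_1 + (-3)·L_2
Only the constant term is needed; take it from each L_i and combine:
8·(3) + 3·(-8) + (-3)·(6) = -18

-18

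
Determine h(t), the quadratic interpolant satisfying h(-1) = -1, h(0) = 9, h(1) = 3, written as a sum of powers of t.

h(t) = -8t^2 + 2t + 9

L_0(t) = t(t - 1) / [2] = (1/2)t^2 - (1/2)t
L_1(t) = (t + 1)(t - 1) / [-1] = -t^2 + 1
L_2(t) = (t + 1)t / [2] = (1/2)t^2 + (1/2)t
h(t) = (-1)·L_0 + 9·L_1 + 3·L_2
  (-1)·L_0(t) = -(1/2)t^2 + (1/2)t
  9·L_1(t) = -9t^2 + 9
  3·L_2(t) = (3/2)t^2 + (3/2)t
Adding term by term: -8t^2 + 2t + 9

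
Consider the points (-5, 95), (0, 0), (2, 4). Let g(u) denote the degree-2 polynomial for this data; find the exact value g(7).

L_0(7) = (7)·(5)/[(-5)·(-7)] = 1
L_1(7) = (12)·(5)/[(5)·(-2)] = -6
L_2(7) = (12)·(7)/[(7)·(2)] = 6
Sum: 95·(1) + 0 + 4·(6) = 119

119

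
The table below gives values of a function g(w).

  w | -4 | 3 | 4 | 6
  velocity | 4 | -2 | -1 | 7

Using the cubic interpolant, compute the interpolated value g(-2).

32/7

Using Newton's divided-difference form:
g[-4,3] = (-2 - 4) / (3 - (-4)) = -6/7
g[3,4] = (-1 - (-2)) / (4 - 3) = 1
g[4,6] = (7 - (-1)) / (6 - 4) = 4
g[-4,3,4] = (1 - (-6/7)) / (4 - (-4)) = 13/56
g[3,4,6] = (4 - 1) / (6 - 3) = 1
g[-4,3,4,6] = (1 - 13/56) / (6 - (-4)) = 43/560
g(-2) = 4 + (-6/7)·(2) + (13/56)·(2)·(-5) + (43/560)·(2)·(-5)·(-6) = 32/7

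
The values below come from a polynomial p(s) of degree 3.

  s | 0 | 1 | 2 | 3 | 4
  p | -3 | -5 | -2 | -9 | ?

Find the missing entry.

The 4 known values determine p uniquely (degree ≤ 3).
Evaluate each Lagrange basis at s = 4:
L_0(4) = (3)·(2)·(1)/[(-1)·(-2)·(-3)] = -1
L_1(4) = (4)·(2)·(1)/[(1)·(-1)·(-2)] = 4
L_2(4) = (4)·(3)·(1)/[(2)·(1)·(-1)] = -6
L_3(4) = (4)·(3)·(2)/[(3)·(2)·(1)] = 4
Sum: (-3)·(-1) + (-5)·(4) + (-2)·(-6) + (-9)·(4) = -41

-41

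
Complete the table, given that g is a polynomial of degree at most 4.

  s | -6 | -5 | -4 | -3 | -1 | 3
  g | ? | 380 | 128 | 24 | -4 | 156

876

The 5 known values determine g uniquely (degree ≤ 4).
Evaluate each Lagrange basis at s = -6:
L_0(-6) = (-2)·(-3)·(-5)·(-9)/[(-1)·(-2)·(-4)·(-8)] = 135/32
L_1(-6) = (-1)·(-3)·(-5)·(-9)/[(1)·(-1)·(-3)·(-7)] = -45/7
L_2(-6) = (-1)·(-2)·(-5)·(-9)/[(2)·(1)·(-2)·(-6)] = 15/4
L_3(-6) = (-1)·(-2)·(-3)·(-9)/[(4)·(3)·(2)·(-4)] = -9/16
L_4(-6) = (-1)·(-2)·(-3)·(-5)/[(8)·(7)·(6)·(4)] = 5/224
Sum: 380·(135/32) + 128·(-45/7) + 24·(15/4) + (-4)·(-9/16) + 156·(5/224) = 876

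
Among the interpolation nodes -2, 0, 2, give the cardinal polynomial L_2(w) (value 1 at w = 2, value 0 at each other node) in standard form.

L_2(w) = (1/8)w^2 + (1/4)w

L_2(w) = (w + 2)w / [(4)·(2)]
       = (w^2 + 2w) / (8)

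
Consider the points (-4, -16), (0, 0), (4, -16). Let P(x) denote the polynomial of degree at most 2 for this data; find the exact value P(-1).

Evaluate each Lagrange basis at x = -1:
L_0(-1) = (-1)·(-5)/[(-4)·(-8)] = 5/32
L_1(-1) = (3)·(-5)/[(4)·(-4)] = 15/16
L_2(-1) = (3)·(-1)/[(8)·(4)] = -3/32
Sum: (-16)·(5/32) + 0 + (-16)·(-3/32) = -1

-1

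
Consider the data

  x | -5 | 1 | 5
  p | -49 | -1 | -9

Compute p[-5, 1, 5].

-1

p[-5,1] = (-1 - (-49)) / (1 - (-5)) = 8
p[1,5] = (-9 - (-1)) / (5 - 1) = -2
p[-5,1,5] = (-2 - 8) / (5 - (-5)) = -1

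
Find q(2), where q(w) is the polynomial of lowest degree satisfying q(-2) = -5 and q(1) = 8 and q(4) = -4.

61/9

L_0(2) = (1)·(-2)/[(-3)·(-6)] = -1/9
L_1(2) = (4)·(-2)/[(3)·(-3)] = 8/9
L_2(2) = (4)·(1)/[(6)·(3)] = 2/9
Sum: (-5)·(-1/9) + 8·(8/9) + (-4)·(2/9) = 61/9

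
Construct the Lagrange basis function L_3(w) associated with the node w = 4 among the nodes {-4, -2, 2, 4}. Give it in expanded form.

L_3(w) = (w + 4)(w + 2)(w - 2) / [(8)·(6)·(2)]
       = (w^3 + 4w^2 - 4w - 16) / (96)

L_3(w) = (1/96)w^3 + (1/24)w^2 - (1/24)w - 1/6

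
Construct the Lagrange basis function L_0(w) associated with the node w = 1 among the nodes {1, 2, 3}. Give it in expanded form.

L_0(w) = (w - 2)(w - 3) / [(-1)·(-2)]
       = (w^2 - 5w + 6) / (2)

L_0(w) = (1/2)w^2 - (5/2)w + 3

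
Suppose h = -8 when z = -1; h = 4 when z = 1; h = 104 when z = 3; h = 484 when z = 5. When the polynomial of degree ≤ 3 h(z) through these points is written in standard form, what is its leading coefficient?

L_0(z) = (z - 1)(z - 3)(z - 5) / [-48] = -(1/48)z^3 + (3/16)z^2 - (23/48)z + 5/16
L_1(z) = (z + 1)(z - 3)(z - 5) / [16] = (1/16)z^3 - (7/16)z^2 + (7/16)z + 15/16
L_2(z) = (z + 1)(z - 1)(z - 5) / [-16] = -(1/16)z^3 + (5/16)z^2 + (1/16)z - 5/16
L_3(z) = (z + 1)(z - 1)(z - 3) / [48] = (1/48)z^3 - (1/16)z^2 - (1/48)z + 1/16
h(z) = (-8)·L_0 + 4·L_1 + 104·L_2 + 484·L_3
Only the coefficient of z^3 is needed; take it from each L_i and combine:
(-8)·(-1/48) + 4·(1/16) + 104·(-1/16) + 484·(1/48) = 4

4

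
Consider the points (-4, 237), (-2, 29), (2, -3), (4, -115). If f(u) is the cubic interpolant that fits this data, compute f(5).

L_0(5) = (7)·(3)·(1)/[(-2)·(-6)·(-8)] = -7/32
L_1(5) = (9)·(3)·(1)/[(2)·(-4)·(-6)] = 9/16
L_2(5) = (9)·(7)·(1)/[(6)·(4)·(-2)] = -21/16
L_3(5) = (9)·(7)·(3)/[(8)·(6)·(2)] = 63/32
Sum: 237·(-7/32) + 29·(9/16) + (-3)·(-21/16) + (-115)·(63/32) = -258

-258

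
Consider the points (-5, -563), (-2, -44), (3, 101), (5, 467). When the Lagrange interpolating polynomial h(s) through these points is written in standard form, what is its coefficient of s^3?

The leading coefficient equals the top divided difference h[-5,-2,3,5].
h[-5,-2] = (-44 - (-563)) / (-2 - (-5)) = 173
h[-2,3] = (101 - (-44)) / (3 - (-2)) = 29
h[3,5] = (467 - 101) / (5 - 3) = 183
h[-5,-2,3] = (29 - 173) / (3 - (-5)) = -18
h[-2,3,5] = (183 - 29) / (5 - (-2)) = 22
h[-5,-2,3,5] = (22 - (-18)) / (5 - (-5)) = 4

4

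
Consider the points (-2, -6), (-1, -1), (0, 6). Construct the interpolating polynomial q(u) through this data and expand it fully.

L_0(u) = (u + 1)u / [2] = (1/2)u^2 + (1/2)u
L_1(u) = (u + 2)u / [-1] = -u^2 - 2u
L_2(u) = (u + 2)(u + 1) / [2] = (1/2)u^2 + (3/2)u + 1
q(u) = (-6)·L_0 + (-1)·L_1 + 6·L_2
  (-6)·L_0(u) = -3u^2 - 3u
  (-1)·L_1(u) = u^2 + 2u
  6·L_2(u) = 3u^2 + 9u + 6
Adding term by term: u^2 + 8u + 6

q(u) = u^2 + 8u + 6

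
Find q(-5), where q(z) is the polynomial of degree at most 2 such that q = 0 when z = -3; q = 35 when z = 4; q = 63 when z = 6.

8

Evaluate each Lagrange basis at z = -5:
L_0(-5) = (-9)·(-11)/[(-7)·(-9)] = 11/7
L_1(-5) = (-2)·(-11)/[(7)·(-2)] = -11/7
L_2(-5) = (-2)·(-9)/[(9)·(2)] = 1
Sum: 0 + 35·(-11/7) + 63·(1) = 8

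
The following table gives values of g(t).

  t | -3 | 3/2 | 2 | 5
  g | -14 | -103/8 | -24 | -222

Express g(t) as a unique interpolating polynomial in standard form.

g(t) = -t^3 - 4t^2 + t - 2

Newton's divided differences:
g[-3,3/2] = (-103/8 - (-14)) / (3/2 - (-3)) = 1/4
g[3/2,2] = (-24 - (-103/8)) / (2 - 3/2) = -89/4
g[2,5] = (-222 - (-24)) / (5 - 2) = -66
g[-3,3/2,2] = (-89/4 - 1/4) / (2 - (-3)) = -9/2
g[3/2,2,5] = (-66 - (-89/4)) / (5 - 3/2) = -25/2
g[-3,3/2,2,5] = (-25/2 - (-9/2)) / (5 - (-3)) = -1
g(t) = -14 + (1/4)·(t + 3) + (-9/2)·(t + 3)(t - 3/2) + (-1)·(t + 3)(t - 3/2)(t - 2)
Expanding: g(t) = -t^3 - 4t^2 + t - 2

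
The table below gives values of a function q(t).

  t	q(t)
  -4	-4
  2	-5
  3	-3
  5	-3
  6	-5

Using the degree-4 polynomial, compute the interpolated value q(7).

-1493/189

Using Newton's divided-difference form:
q[-4,2] = (-5 - (-4)) / (2 - (-4)) = -1/6
q[2,3] = (-3 - (-5)) / (3 - 2) = 2
q[3,5] = (-3 - (-3)) / (5 - 3) = 0
q[5,6] = (-5 - (-3)) / (6 - 5) = -2
q[-4,2,3] = (2 - (-1/6)) / (3 - (-4)) = 13/42
q[2,3,5] = (0 - 2) / (5 - 2) = -2/3
q[3,5,6] = (-2 - 0) / (6 - 3) = -2/3
q[-4,2,3,5] = (-2/3 - 13/42) / (5 - (-4)) = -41/378
q[2,3,5,6] = (-2/3 - (-2/3)) / (6 - 2) = 0
q[-4,2,3,5,6] = (0 - (-41/378)) / (6 - (-4)) = 41/3780
q(7) = -4 + (-1/6)·(11) + (13/42)·(11)·(5) + (-41/378)·(11)·(5)·(4) + (41/3780)·(11)·(5)·(4)·(2) = -1493/189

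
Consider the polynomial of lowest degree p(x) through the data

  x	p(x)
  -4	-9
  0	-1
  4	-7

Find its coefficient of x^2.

-7/16

L_0(x) = x(x - 4) / [32] = (1/32)x^2 - (1/8)x
L_1(x) = (x + 4)(x - 4) / [-16] = -(1/16)x^2 + 1
L_2(x) = (x + 4)x / [32] = (1/32)x^2 + (1/8)x
p(x) = (-9)·L_0 + (-1)·L_1 + (-7)·L_2
Only the coefficient of x^2 is needed; take it from each L_i and combine:
(-9)·(1/32) + (-1)·(-1/16) + (-7)·(1/32) = -7/16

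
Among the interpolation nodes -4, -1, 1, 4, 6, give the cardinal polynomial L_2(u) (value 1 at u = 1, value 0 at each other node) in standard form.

L_2(u) = (1/150)u^4 - (1/30)u^3 - (11/75)u^2 + (8/15)u + 16/25

L_2(u) = (u + 4)(u + 1)(u - 4)(u - 6) / [(5)·(2)·(-3)·(-5)]
       = (u^4 - 5u^3 - 22u^2 + 80u + 96) / (150)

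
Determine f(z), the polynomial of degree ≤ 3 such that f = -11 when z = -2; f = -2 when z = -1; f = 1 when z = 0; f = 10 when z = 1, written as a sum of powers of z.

L_0(z) = (z + 1)z(z - 1) / [-6] = -(1/6)z^3 + (1/6)z
L_1(z) = (z + 2)z(z - 1) / [2] = (1/2)z^3 + (1/2)z^2 - z
L_2(z) = (z + 2)(z + 1)(z - 1) / [-2] = -(1/2)z^3 - z^2 + (1/2)z + 1
L_3(z) = (z + 2)(z + 1)z / [6] = (1/6)z^3 + (1/2)z^2 + (1/3)z
f(z) = (-11)·L_0 + (-2)·L_1 + 1·L_2 + 10·L_3
  (-11)·L_0(z) = (11/6)z^3 - (11/6)z
  (-2)·L_1(z) = -z^3 - z^2 + 2z
  1·L_2(z) = -(1/2)z^3 - z^2 + (1/2)z + 1
  10·L_3(z) = (5/3)z^3 + 5z^2 + (10/3)z
Adding term by term: 2z^3 + 3z^2 + 4z + 1

f(z) = 2z^3 + 3z^2 + 4z + 1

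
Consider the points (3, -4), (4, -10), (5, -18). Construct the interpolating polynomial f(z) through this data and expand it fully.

Newton's divided differences:
f[3,4] = (-10 - (-4)) / (4 - 3) = -6
f[4,5] = (-18 - (-10)) / (5 - 4) = -8
f[3,4,5] = (-8 - (-6)) / (5 - 3) = -1
f(z) = -4 + (-6)·(z - 3) + (-1)·(z - 3)(z - 4)
Expanding: f(z) = -z^2 + z + 2

f(z) = -z^2 + z + 2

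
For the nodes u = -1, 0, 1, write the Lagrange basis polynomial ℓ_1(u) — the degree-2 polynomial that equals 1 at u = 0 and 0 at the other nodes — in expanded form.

ℓ_1(u) = -u^2 + 1

ℓ_1(u) = (u + 1)(u - 1) / [(1)·(-1)]
       = (u^2 - 1) / (-1)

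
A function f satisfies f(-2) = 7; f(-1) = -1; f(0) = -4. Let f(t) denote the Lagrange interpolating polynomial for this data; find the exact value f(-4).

38

L_0(-4) = (-3)·(-4)/[(-1)·(-2)] = 6
L_1(-4) = (-2)·(-4)/[(1)·(-1)] = -8
L_2(-4) = (-2)·(-3)/[(2)·(1)] = 3
Sum: 7·(6) + (-1)·(-8) + (-4)·(3) = 38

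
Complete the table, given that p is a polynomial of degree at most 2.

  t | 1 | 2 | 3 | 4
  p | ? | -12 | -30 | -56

The 3 known values determine p uniquely (degree ≤ 2).
L_0(1) = (-2)·(-3)/[(-1)·(-2)] = 3
L_1(1) = (-1)·(-3)/[(1)·(-1)] = -3
L_2(1) = (-1)·(-2)/[(2)·(1)] = 1
Sum: (-12)·(3) + (-30)·(-3) + (-56)·(1) = -2

-2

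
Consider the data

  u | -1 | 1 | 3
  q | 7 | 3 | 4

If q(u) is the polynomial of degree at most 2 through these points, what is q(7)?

Evaluate each Lagrange basis at u = 7:
L_0(7) = (6)·(4)/[(-2)·(-4)] = 3
L_1(7) = (8)·(4)/[(2)·(-2)] = -8
L_2(7) = (8)·(6)/[(4)·(2)] = 6
Sum: 7·(3) + 3·(-8) + 4·(6) = 21

21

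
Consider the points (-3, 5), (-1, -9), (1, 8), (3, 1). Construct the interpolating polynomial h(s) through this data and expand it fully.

Build the Lagrange basis polynomials:
L_0(s) = (s + 1)(s - 1)(s - 3) / [-48] = -(1/48)s^3 + (1/16)s^2 + (1/48)s - 1/16
L_1(s) = (s + 3)(s - 1)(s - 3) / [16] = (1/16)s^3 - (1/16)s^2 - (9/16)s + 9/16
L_2(s) = (s + 3)(s + 1)(s - 3) / [-16] = -(1/16)s^3 - (1/16)s^2 + (9/16)s + 9/16
L_3(s) = (s + 3)(s + 1)(s - 1) / [48] = (1/48)s^3 + (1/16)s^2 - (1/48)s - 1/16
h(s) = 5·L_0 + (-9)·L_1 + 8·L_2 + 1·L_3
  5·L_0(s) = -(5/48)s^3 + (5/16)s^2 + (5/48)s - 5/16
  (-9)·L_1(s) = -(9/16)s^3 + (9/16)s^2 + (81/16)s - 81/16
  8·L_2(s) = -(1/2)s^3 - (1/2)s^2 + (9/2)s + 9/2
  1·L_3(s) = (1/48)s^3 + (1/16)s^2 - (1/48)s - 1/16
Adding term by term: -(55/48)s^3 + (7/16)s^2 + (463/48)s - 15/16

h(s) = -(55/48)s^3 + (7/16)s^2 + (463/48)s - 15/16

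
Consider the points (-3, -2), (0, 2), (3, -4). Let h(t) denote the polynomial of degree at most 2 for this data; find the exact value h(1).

Using Newton's divided-difference form:
h[-3,0] = (2 - (-2)) / (0 - (-3)) = 4/3
h[0,3] = (-4 - 2) / (3 - 0) = -2
h[-3,0,3] = (-2 - 4/3) / (3 - (-3)) = -5/9
h(1) = -2 + (4/3)·(4) + (-5/9)·(4)·(1) = 10/9

10/9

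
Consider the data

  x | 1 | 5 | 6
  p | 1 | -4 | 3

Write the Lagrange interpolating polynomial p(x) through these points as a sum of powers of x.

L_0(x) = (x - 5)(x - 6) / [20] = (1/20)x^2 - (11/20)x + 3/2
L_1(x) = (x - 1)(x - 6) / [-4] = -(1/4)x^2 + (7/4)x - 3/2
L_2(x) = (x - 1)(x - 5) / [5] = (1/5)x^2 - (6/5)x + 1
p(x) = 1·L_0 + (-4)·L_1 + 3·L_2
  1·L_0(x) = (1/20)x^2 - (11/20)x + 3/2
  (-4)·L_1(x) = x^2 - 7x + 6
  3·L_2(x) = (3/5)x^2 - (18/5)x + 3
Adding term by term: (33/20)x^2 - (223/20)x + 21/2

p(x) = (33/20)x^2 - (223/20)x + 21/2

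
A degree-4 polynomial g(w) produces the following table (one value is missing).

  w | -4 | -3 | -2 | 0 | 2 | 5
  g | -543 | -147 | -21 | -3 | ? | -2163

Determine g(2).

-57

The 5 known values determine g uniquely (degree ≤ 4).
Evaluate each Lagrange basis at w = 2:
L_0(2) = (5)·(4)·(2)·(-3)/[(-1)·(-2)·(-4)·(-9)] = -5/3
L_1(2) = (6)·(4)·(2)·(-3)/[(1)·(-1)·(-3)·(-8)] = 6
L_2(2) = (6)·(5)·(2)·(-3)/[(2)·(1)·(-2)·(-7)] = -45/7
L_3(2) = (6)·(5)·(4)·(-3)/[(4)·(3)·(2)·(-5)] = 3
L_4(2) = (6)·(5)·(4)·(2)/[(9)·(8)·(7)·(5)] = 2/21
Sum: (-543)·(-5/3) + (-147)·(6) + (-21)·(-45/7) + (-3)·(3) + (-2163)·(2/21) = -57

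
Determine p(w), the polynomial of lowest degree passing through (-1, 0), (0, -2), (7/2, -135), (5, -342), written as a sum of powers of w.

Build the Lagrange basis polynomials:
L_0(w) = w(w - 7/2)(w - 5) / [-27] = -(1/27)w^3 + (17/54)w^2 - (35/54)w
L_1(w) = (w + 1)(w - 7/2)(w - 5) / [35/2] = (2/35)w^3 - (3/7)w^2 + (18/35)w + 1
L_2(w) = (w + 1)w(w - 5) / [-189/8] = -(8/189)w^3 + (32/189)w^2 + (40/189)w
L_3(w) = (w + 1)w(w - 7/2) / [45] = (1/45)w^3 - (1/18)w^2 - (7/90)w
p(w) = 0·L_0 + (-2)·L_1 + (-135)·L_2 + (-342)·L_3
  0·L_0(w) = 0
  (-2)·L_1(w) = -(4/35)w^3 + (6/7)w^2 - (36/35)w - 2
  (-135)·L_2(w) = (40/7)w^3 - (160/7)w^2 - (200/7)w
  (-342)·L_3(w) = -(38/5)w^3 + 19w^2 + (133/5)w
Adding term by term: -2w^3 - 3w^2 - 3w - 2

p(w) = -2w^3 - 3w^2 - 3w - 2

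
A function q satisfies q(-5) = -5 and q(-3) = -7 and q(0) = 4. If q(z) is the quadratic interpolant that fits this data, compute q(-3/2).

-18/5

Using Newton's divided-difference form:
q[-5,-3] = (-7 - (-5)) / (-3 - (-5)) = -1
q[-3,0] = (4 - (-7)) / (0 - (-3)) = 11/3
q[-5,-3,0] = (11/3 - (-1)) / (0 - (-5)) = 14/15
q(-3/2) = -5 + (-1)·(7/2) + (14/15)·(7/2)·(3/2) = -18/5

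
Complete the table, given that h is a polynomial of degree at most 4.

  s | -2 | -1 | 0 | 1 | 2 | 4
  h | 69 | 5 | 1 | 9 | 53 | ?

The 5 known values determine h uniquely (degree ≤ 4).
Evaluate each Lagrange basis at s = 4:
L_0(4) = (5)·(4)·(3)·(2)/[(-1)·(-2)·(-3)·(-4)] = 5
L_1(4) = (6)·(4)·(3)·(2)/[(1)·(-1)·(-2)·(-3)] = -24
L_2(4) = (6)·(5)·(3)·(2)/[(2)·(1)·(-1)·(-2)] = 45
L_3(4) = (6)·(5)·(4)·(2)/[(3)·(2)·(1)·(-1)] = -40
L_4(4) = (6)·(5)·(4)·(3)/[(4)·(3)·(2)·(1)] = 15
Sum: 69·(5) + 5·(-24) + 1·(45) + 9·(-40) + 53·(15) = 705

705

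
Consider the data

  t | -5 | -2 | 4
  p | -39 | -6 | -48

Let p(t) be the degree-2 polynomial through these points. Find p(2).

Evaluate each Lagrange basis at t = 2:
L_0(2) = (4)·(-2)/[(-3)·(-9)] = -8/27
L_1(2) = (7)·(-2)/[(3)·(-6)] = 7/9
L_2(2) = (7)·(4)/[(9)·(6)] = 14/27
Sum: (-39)·(-8/27) + (-6)·(7/9) + (-48)·(14/27) = -18

-18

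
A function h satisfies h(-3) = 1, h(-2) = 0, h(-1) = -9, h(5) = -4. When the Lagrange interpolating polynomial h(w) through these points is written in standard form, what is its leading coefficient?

L_0(w) = (w + 2)(w + 1)(w - 5) / [-16] = -(1/16)w^3 + (1/8)w^2 + (13/16)w + 5/8
L_1(w) = (w + 3)(w + 1)(w - 5) / [7] = (1/7)w^3 - (1/7)w^2 - (17/7)w - 15/7
L_2(w) = (w + 3)(w + 2)(w - 5) / [-12] = -(1/12)w^3 + (19/12)w + 5/2
L_3(w) = (w + 3)(w + 2)(w + 1) / [336] = (1/336)w^3 + (1/56)w^2 + (11/336)w + 1/56
h(w) = 1·L_0 + 0·L_1 + (-9)·L_2 + (-4)·L_3
Only the coefficient of w^3 is needed; take it from each L_i and combine:
1·(-1/16) + 0·(1/7) + (-9)·(-1/12) + (-4)·(1/336) = 227/336

227/336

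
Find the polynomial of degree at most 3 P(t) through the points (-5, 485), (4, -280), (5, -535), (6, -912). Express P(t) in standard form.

Newton's divided differences:
P[-5,4] = (-280 - 485) / (4 - (-5)) = -85
P[4,5] = (-535 - (-280)) / (5 - 4) = -255
P[5,6] = (-912 - (-535)) / (6 - 5) = -377
P[-5,4,5] = (-255 - (-85)) / (5 - (-5)) = -17
P[4,5,6] = (-377 - (-255)) / (6 - 4) = -61
P[-5,4,5,6] = (-61 - (-17)) / (6 - (-5)) = -4
P(t) = 485 + (-85)·(t + 5) + (-17)·(t + 5)(t - 4) + (-4)·(t + 5)(t - 4)(t - 5)
Expanding: P(t) = -4t^3 - t^2 - 2t

P(t) = -4t^3 - t^2 - 2t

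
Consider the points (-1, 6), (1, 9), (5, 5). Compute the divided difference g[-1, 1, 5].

g[-1,1] = (9 - 6) / (1 - (-1)) = 3/2
g[1,5] = (5 - 9) / (5 - 1) = -1
g[-1,1,5] = (-1 - 3/2) / (5 - (-1)) = -5/12

-5/12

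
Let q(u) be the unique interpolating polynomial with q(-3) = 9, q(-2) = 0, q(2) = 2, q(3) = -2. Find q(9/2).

-91/4

Evaluate each Lagrange basis at u = 9/2:
L_0(9/2) = (13/2)·(5/2)·(3/2)/[(-1)·(-5)·(-6)] = -13/16
L_1(9/2) = (15/2)·(5/2)·(3/2)/[(1)·(-4)·(-5)] = 45/32
L_2(9/2) = (15/2)·(13/2)·(3/2)/[(5)·(4)·(-1)] = -117/32
L_3(9/2) = (15/2)·(13/2)·(5/2)/[(6)·(5)·(1)] = 65/16
Sum: 9·(-13/16) + 0 + 2·(-117/32) + (-2)·(65/16) = -91/4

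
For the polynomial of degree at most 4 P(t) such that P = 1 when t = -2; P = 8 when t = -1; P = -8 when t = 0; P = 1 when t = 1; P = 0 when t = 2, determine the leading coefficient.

-83/24

The leading coefficient equals the top divided difference P[-2,-1,0,1,2].
P[-2,-1] = (8 - 1) / (-1 - (-2)) = 7
P[-1,0] = (-8 - 8) / (0 - (-1)) = -16
P[0,1] = (1 - (-8)) / (1 - 0) = 9
P[1,2] = (0 - 1) / (2 - 1) = -1
P[-2,-1,0] = (-16 - 7) / (0 - (-2)) = -23/2
P[-1,0,1] = (9 - (-16)) / (1 - (-1)) = 25/2
P[0,1,2] = (-1 - 9) / (2 - 0) = -5
P[-2,-1,0,1] = (25/2 - (-23/2)) / (1 - (-2)) = 8
P[-1,0,1,2] = (-5 - 25/2) / (2 - (-1)) = -35/6
P[-2,-1,0,1,2] = (-35/6 - 8) / (2 - (-2)) = -83/24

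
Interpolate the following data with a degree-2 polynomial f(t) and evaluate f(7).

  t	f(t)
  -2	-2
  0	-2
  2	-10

-65

L_0(7) = (7)·(5)/[(-2)·(-4)] = 35/8
L_1(7) = (9)·(5)/[(2)·(-2)] = -45/4
L_2(7) = (9)·(7)/[(4)·(2)] = 63/8
Sum: (-2)·(35/8) + (-2)·(-45/4) + (-10)·(63/8) = -65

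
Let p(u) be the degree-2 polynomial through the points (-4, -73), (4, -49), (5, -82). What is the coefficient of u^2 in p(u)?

-4

Build the Lagrange basis polynomials:
L_0(u) = (u - 4)(u - 5) / [72] = (1/72)u^2 - (1/8)u + 5/18
L_1(u) = (u + 4)(u - 5) / [-8] = -(1/8)u^2 + (1/8)u + 5/2
L_2(u) = (u + 4)(u - 4) / [9] = (1/9)u^2 - 16/9
p(u) = (-73)·L_0 + (-49)·L_1 + (-82)·L_2
Only the coefficient of u^2 is needed; take it from each L_i and combine:
(-73)·(1/72) + (-49)·(-1/8) + (-82)·(1/9) = -4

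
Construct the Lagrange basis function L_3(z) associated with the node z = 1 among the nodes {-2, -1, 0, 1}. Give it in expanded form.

L_3(z) = (z + 2)(z + 1)z / [(3)·(2)·(1)]
       = (z^3 + 3z^2 + 2z) / (6)

L_3(z) = (1/6)z^3 + (1/2)z^2 + (1/3)z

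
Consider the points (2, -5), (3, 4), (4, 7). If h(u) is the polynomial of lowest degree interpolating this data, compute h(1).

Evaluate each Lagrange basis at u = 1:
L_0(1) = (-2)·(-3)/[(-1)·(-2)] = 3
L_1(1) = (-1)·(-3)/[(1)·(-1)] = -3
L_2(1) = (-1)·(-2)/[(2)·(1)] = 1
Sum: (-5)·(3) + 4·(-3) + 7·(1) = -20

-20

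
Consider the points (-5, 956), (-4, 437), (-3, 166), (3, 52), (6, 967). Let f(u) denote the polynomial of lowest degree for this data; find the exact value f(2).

11

Evaluate each Lagrange basis at u = 2:
L_0(2) = (6)·(5)·(-1)·(-4)/[(-1)·(-2)·(-8)·(-11)] = 15/22
L_1(2) = (7)·(5)·(-1)·(-4)/[(1)·(-1)·(-7)·(-10)] = -2
L_2(2) = (7)·(6)·(-1)·(-4)/[(2)·(1)·(-6)·(-9)] = 14/9
L_3(2) = (7)·(6)·(5)·(-4)/[(8)·(7)·(6)·(-3)] = 5/6
L_4(2) = (7)·(6)·(5)·(-1)/[(11)·(10)·(9)·(3)] = -7/99
Sum: 956·(15/22) + 437·(-2) + 166·(14/9) + 52·(5/6) + 967·(-7/99) = 11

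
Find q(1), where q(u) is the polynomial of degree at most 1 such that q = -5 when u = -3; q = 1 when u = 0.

Evaluate each Lagrange basis at u = 1:
L_0(1) = (1)/[(-3)] = -1/3
L_1(1) = (4)/[(3)] = 4/3
Sum: (-5)·(-1/3) + 1·(4/3) = 3

3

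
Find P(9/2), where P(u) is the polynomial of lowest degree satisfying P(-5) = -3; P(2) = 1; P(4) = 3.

299/84

Using Newton's divided-difference form:
P[-5,2] = (1 - (-3)) / (2 - (-5)) = 4/7
P[2,4] = (3 - 1) / (4 - 2) = 1
P[-5,2,4] = (1 - 4/7) / (4 - (-5)) = 1/21
P(9/2) = -3 + (4/7)·(19/2) + (1/21)·(19/2)·(5/2) = 299/84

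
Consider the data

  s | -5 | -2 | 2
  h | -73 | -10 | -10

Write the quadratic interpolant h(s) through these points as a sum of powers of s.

L_0(s) = (s + 2)(s - 2) / [21] = (1/21)s^2 - 4/21
L_1(s) = (s + 5)(s - 2) / [-12] = -(1/12)s^2 - (1/4)s + 5/6
L_2(s) = (s + 5)(s + 2) / [28] = (1/28)s^2 + (1/4)s + 5/14
h(s) = (-73)·L_0 + (-10)·L_1 + (-10)·L_2
  (-73)·L_0(s) = -(73/21)s^2 + 292/21
  (-10)·L_1(s) = (5/6)s^2 + (5/2)s - 25/3
  (-10)·L_2(s) = -(5/14)s^2 - (5/2)s - 25/7
Adding term by term: -3s^2 + 2

h(s) = -3s^2 + 2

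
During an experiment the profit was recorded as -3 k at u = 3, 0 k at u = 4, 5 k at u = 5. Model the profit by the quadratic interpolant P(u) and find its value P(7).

21

Evaluate each Lagrange basis at u = 7:
L_0(7) = (3)·(2)/[(-1)·(-2)] = 3
L_1(7) = (4)·(2)/[(1)·(-1)] = -8
L_2(7) = (4)·(3)/[(2)·(1)] = 6
Sum: (-3)·(3) + 0 + 5·(6) = 21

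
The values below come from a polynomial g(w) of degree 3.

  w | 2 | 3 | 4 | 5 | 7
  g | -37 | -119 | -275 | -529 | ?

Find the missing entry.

The 4 known values determine g uniquely (degree ≤ 3).
L_0(7) = (4)·(3)·(2)/[(-1)·(-2)·(-3)] = -4
L_1(7) = (5)·(3)·(2)/[(1)·(-1)·(-2)] = 15
L_2(7) = (5)·(4)·(2)/[(2)·(1)·(-1)] = -20
L_3(7) = (5)·(4)·(3)/[(3)·(2)·(1)] = 10
Sum: (-37)·(-4) + (-119)·(15) + (-275)·(-20) + (-529)·(10) = -1427

-1427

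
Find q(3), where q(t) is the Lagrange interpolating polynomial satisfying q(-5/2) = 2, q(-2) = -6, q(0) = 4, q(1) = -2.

-976/7

L_0(3) = (5)·(3)·(2)/[(-1/2)·(-5/2)·(-7/2)] = -48/7
L_1(3) = (11/2)·(3)·(2)/[(1/2)·(-2)·(-3)] = 11
L_2(3) = (11/2)·(5)·(2)/[(5/2)·(2)·(-1)] = -11
L_3(3) = (11/2)·(5)·(3)/[(7/2)·(3)·(1)] = 55/7
Sum: 2·(-48/7) + (-6)·(11) + 4·(-11) + (-2)·(55/7) = -976/7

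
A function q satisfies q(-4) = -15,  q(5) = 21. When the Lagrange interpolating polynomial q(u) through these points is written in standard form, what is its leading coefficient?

Build the Lagrange basis polynomials:
L_0(u) = (u - 5) / [-9] = -(1/9)u + 5/9
L_1(u) = (u + 4) / [9] = (1/9)u + 4/9
q(u) = (-15)·L_0 + 21·L_1
Only the coefficient of u is needed; take it from each L_i and combine:
(-15)·(-1/9) + 21·(1/9) = 4

4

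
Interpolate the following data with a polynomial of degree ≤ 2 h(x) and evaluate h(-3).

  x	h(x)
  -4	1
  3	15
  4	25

-3

Using Newton's divided-difference form:
h[-4,3] = (15 - 1) / (3 - (-4)) = 2
h[3,4] = (25 - 15) / (4 - 3) = 10
h[-4,3,4] = (10 - 2) / (4 - (-4)) = 1
h(-3) = 1 + 2·(1) + 1·(1)·(-6) = -3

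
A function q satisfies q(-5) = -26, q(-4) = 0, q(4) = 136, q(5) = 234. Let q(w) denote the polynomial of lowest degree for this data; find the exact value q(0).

L_0(0) = (4)·(-4)·(-5)/[(-1)·(-9)·(-10)] = -8/9
L_1(0) = (5)·(-4)·(-5)/[(1)·(-8)·(-9)] = 25/18
L_2(0) = (5)·(4)·(-5)/[(9)·(8)·(-1)] = 25/18
L_3(0) = (5)·(4)·(-4)/[(10)·(9)·(1)] = -8/9
Sum: (-26)·(-8/9) + 0 + 136·(25/18) + 234·(-8/9) = 4

4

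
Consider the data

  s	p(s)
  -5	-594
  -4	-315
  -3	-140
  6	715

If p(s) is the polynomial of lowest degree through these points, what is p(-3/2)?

-20

Using Newton's divided-difference form:
p[-5,-4] = (-315 - (-594)) / (-4 - (-5)) = 279
p[-4,-3] = (-140 - (-315)) / (-3 - (-4)) = 175
p[-3,6] = (715 - (-140)) / (6 - (-3)) = 95
p[-5,-4,-3] = (175 - 279) / (-3 - (-5)) = -52
p[-4,-3,6] = (95 - 175) / (6 - (-4)) = -8
p[-5,-4,-3,6] = (-8 - (-52)) / (6 - (-5)) = 4
p(-3/2) = -594 + 279·(7/2) + (-52)·(7/2)·(5/2) + 4·(7/2)·(5/2)·(3/2) = -20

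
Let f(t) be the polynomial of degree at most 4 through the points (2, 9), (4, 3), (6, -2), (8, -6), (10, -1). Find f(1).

L_0(1) = (-3)·(-5)·(-7)·(-9)/[(-2)·(-4)·(-6)·(-8)] = 315/128
L_1(1) = (-1)·(-5)·(-7)·(-9)/[(2)·(-2)·(-4)·(-6)] = -105/32
L_2(1) = (-1)·(-3)·(-7)·(-9)/[(4)·(2)·(-2)·(-4)] = 189/64
L_3(1) = (-1)·(-3)·(-5)·(-9)/[(6)·(4)·(2)·(-2)] = -45/32
L_4(1) = (-1)·(-3)·(-5)·(-7)/[(8)·(6)·(4)·(2)] = 35/128
Sum: 9·(315/128) + 3·(-105/32) + (-2)·(189/64) + (-6)·(-45/32) + (-1)·(35/128) = 233/16

233/16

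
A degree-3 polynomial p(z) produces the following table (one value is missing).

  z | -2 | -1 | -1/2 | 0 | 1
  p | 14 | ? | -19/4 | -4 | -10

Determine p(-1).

The 4 known values determine p uniquely (degree ≤ 3).
L_0(-1) = (-1/2)·(-1)·(-2)/[(-3/2)·(-2)·(-3)] = 1/9
L_1(-1) = (1)·(-1)·(-2)/[(3/2)·(-1/2)·(-3/2)] = 16/9
L_2(-1) = (1)·(-1/2)·(-2)/[(2)·(1/2)·(-1)] = -1
L_3(-1) = (1)·(-1/2)·(-1)/[(3)·(3/2)·(1)] = 1/9
Sum: 14·(1/9) + (-19/4)·(16/9) + (-4)·(-1) + (-10)·(1/9) = -4

-4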